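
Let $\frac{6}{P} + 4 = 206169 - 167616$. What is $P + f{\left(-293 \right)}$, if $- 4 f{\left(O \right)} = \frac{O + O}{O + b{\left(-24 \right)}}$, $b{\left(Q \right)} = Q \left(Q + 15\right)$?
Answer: $- \frac{1613419}{848078} \approx -1.9024$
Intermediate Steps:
$P = \frac{6}{38549}$ ($P = \frac{6}{-4 + \left(206169 - 167616\right)} = \frac{6}{-4 + 38553} = \frac{6}{38549} \approx 0.00015565$)
$b{\left(Q \right)} = Q \left(15 + Q\right)$
$f{\left(O \right)} = - \frac{O}{2 \left(216 + O\right)}$ ($f{\left(O \right)} = - \frac{\left(O + O\right) \frac{1}{O - 24 \left(15 - 24\right)}}{4} = - \frac{2 O \frac{1}{O - -216}}{4} = - \frac{2 O \frac{1}{O + 216}}{4} = - \frac{2 O \frac{1}{216 + O}}{4} = - \frac{O}{2 \left(216 + O\right)}$)
$P + f{\left(-293 \right)} = \frac{6}{38549} - - \frac{293}{432 + 2 \left(-293\right)} = \frac{6}{38549} - - \frac{293}{432 - 586} = \frac{6}{38549} - - \frac{293}{-154} = \frac{6}{38549} - \left(-293\right) \left(- \frac{1}{154}\right) = \frac{6}{38549} - \frac{293}{154} = - \frac{1613419}{848078}$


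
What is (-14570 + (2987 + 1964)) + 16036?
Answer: 6417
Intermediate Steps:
(-14570 + (2987 + 1964)) + 16036 = (-14570 + 4951) + 16036 = -9619 + 16036 = 6417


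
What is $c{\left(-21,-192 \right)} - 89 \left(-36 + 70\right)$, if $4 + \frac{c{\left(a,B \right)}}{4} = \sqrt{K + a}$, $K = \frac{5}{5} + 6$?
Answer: $-3042 + 4 i \sqrt{14} \approx -3042.0 + 14.967 i$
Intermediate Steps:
$K = 7$ ($K = 5 \cdot \frac{1}{5} + 6 = 1 + 6 = 7$)
$c{\left(a,B \right)} = -16 + 4 \sqrt{7 + a}$
$c{\left(-21,-192 \right)} - 89 \left(-36 + 70\right) = \left(-16 + 4 \sqrt{7 - 21}\right) - 89 \left(-36 + 70\right) = \left(-16 + 4 \sqrt{-14}\right) - 3026 = \left(-16 + 4 i \sqrt{14}\right) - 3026 = -3042 + 4 i \sqrt{14}$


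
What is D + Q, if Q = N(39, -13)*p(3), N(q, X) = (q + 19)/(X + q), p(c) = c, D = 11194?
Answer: 145609/13 ≈ 11201.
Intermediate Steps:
N(q, X) = (19 + q)/(X + q)
Q = 87/13 (Q = ((19 + 39)/(-13 + 39))*3 = (58/26)*3 = ((1/26)*58)*3 = (29/13)*3 = 87/13 ≈ 6.6923)
D + Q = 11194 + 87/13 = 145609/13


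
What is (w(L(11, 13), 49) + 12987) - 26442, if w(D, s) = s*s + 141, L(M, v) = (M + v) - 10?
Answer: -10913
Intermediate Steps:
L(M, v) = -10 + M + v
w(D, s) = 141 + s² (w(D, s) = s² + 141 = 141 + s²)
(w(L(11, 13), 49) + 12987) - 26442 = ((141 + 49²) + 12987) - 26442 = ((141 + 2401) + 12987) - 26442 = (2542 + 12987) - 26442 = 15529 - 26442 = -10913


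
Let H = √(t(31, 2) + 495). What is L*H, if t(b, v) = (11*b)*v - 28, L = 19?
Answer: 19*√1149 ≈ 644.04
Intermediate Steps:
t(b, v) = -28 + 11*b*v (t(b, v) = 11*b*v - 28 = -28 + 11*b*v)
H = √1149 (H = √((-28 + 11*31*2) + 495) = √((-28 + 682) + 495) = √(654 + 495) = √1149 ≈ 33.897)
L*H = 19*√1149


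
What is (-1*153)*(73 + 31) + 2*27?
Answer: -15858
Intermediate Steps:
(-1*153)*(73 + 31) + 2*27 = -153*104 + 54 = -15912 + 54 = -15858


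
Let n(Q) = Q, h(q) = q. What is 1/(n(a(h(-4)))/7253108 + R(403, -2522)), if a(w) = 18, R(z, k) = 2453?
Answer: 3626554/8895936971 ≈ 0.00040766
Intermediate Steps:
1/(n(a(h(-4)))/7253108 + R(403, -2522)) = 1/(18/7253108 + 2453) = 1/(18*(1/7253108) + 2453) = 1/(9/3626554 + 2453) = 1/(8895936971/3626554) = 3626554/8895936971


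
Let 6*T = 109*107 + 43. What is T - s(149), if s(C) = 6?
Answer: 1945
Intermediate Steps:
T = 1951 (T = (109*107 + 43)/6 = (11663 + 43)/6 = (⅙)*11706 = 1951)
T - s(149) = 1951 - 1*6 = 1951 - 6 = 1945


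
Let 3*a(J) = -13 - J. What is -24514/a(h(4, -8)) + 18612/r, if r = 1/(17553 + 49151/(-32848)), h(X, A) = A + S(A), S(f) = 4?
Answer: 8048008607455/24636 ≈ 3.2668e+8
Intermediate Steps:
h(X, A) = 4 + A (h(X, A) = A + 4 = 4 + A)
a(J) = -13/3 - J/3 (a(J) = (-13 - J)/3 = -13/3 - J/3)
r = 32848/576531793 (r = 1/(17553 + 49151*(-1/32848)) = 1/(17553 - 49151/32848) = 1/(576531793/32848) = 32848/576531793 ≈ 5.6975e-5)
-24514/a(h(4, -8)) + 18612/r = -24514/(-13/3 - (4 - 8)/3) + 18612/(32848/576531793) = -24514/(-13/3 - ⅓*(-4)) + 18612*(576531793/32848) = -24514/(-13/3 + 4/3) + 2682602432829/8212 = -24514/(-3) + 2682602432829/8212 = -24514*(-⅓) + 2682602432829/8212 = 24514/3 + 2682602432829/8212 = 8048008607455/24636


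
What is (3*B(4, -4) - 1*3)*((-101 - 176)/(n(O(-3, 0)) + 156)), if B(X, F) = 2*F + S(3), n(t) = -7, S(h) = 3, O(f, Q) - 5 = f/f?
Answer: 4986/149 ≈ 33.463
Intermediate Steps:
O(f, Q) = 6 (O(f, Q) = 5 + f/f = 5 + 1 = 6)
B(X, F) = 3 + 2*F (B(X, F) = 2*F + 3 = 3 + 2*F)
(3*B(4, -4) - 1*3)*((-101 - 176)/(n(O(-3, 0)) + 156)) = (3*(3 + 2*(-4)) - 1*3)*((-101 - 176)/(-7 + 156)) = (3*(3 - 8) - 3)*(-277/149) = (3*(-5) - 3)*(-277*1/149) = (-15 - 3)*(-277/149) = -18*(-277/149) = 4986/149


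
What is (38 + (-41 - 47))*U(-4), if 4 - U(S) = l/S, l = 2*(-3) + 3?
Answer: -325/2 ≈ -162.50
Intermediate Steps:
l = -3 (l = -6 + 3 = -3)
U(S) = 4 + 3/S (U(S) = 4 - (-3)/S = 4 + 3/S)
(38 + (-41 - 47))*U(-4) = (38 + (-41 - 47))*(4 + 3/(-4)) = (38 - 88)*(4 + 3*(-1/4)) = -50*(4 - 3/4) = -50*13/4 = -325/2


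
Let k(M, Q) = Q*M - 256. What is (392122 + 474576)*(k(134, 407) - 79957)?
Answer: -22252471150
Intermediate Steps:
k(M, Q) = -256 + M*Q (k(M, Q) = M*Q - 256 = -256 + M*Q)
(392122 + 474576)*(k(134, 407) - 79957) = (392122 + 474576)*((-256 + 134*407) - 79957) = 866698*((-256 + 54538) - 79957) = 866698*(54282 - 79957) = 866698*(-25675) = -22252471150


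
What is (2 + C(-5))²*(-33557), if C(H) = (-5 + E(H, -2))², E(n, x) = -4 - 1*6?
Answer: -1729158653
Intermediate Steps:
E(n, x) = -10 (E(n, x) = -4 - 6 = -10)
C(H) = 225 (C(H) = (-5 - 10)² = (-15)² = 225)
(2 + C(-5))²*(-33557) = (2 + 225)²*(-33557) = 227²*(-33557) = 51529*(-33557) = -1729158653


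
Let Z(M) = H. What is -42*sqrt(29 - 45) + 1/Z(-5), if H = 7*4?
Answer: 1/28 - 168*I ≈ 0.035714 - 168.0*I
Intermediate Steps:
H = 28
Z(M) = 28
-42*sqrt(29 - 45) + 1/Z(-5) = -42*sqrt(29 - 45) + 1/28 = -168*I + 1/28 = 1/28 - 168*I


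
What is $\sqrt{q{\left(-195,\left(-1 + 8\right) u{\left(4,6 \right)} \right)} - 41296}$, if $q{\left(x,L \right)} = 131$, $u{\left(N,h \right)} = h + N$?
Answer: $i \sqrt{41165} \approx 202.89 i$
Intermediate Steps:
$u{\left(N,h \right)} = N + h$
$\sqrt{q{\left(-195,\left(-1 + 8\right) u{\left(4,6 \right)} \right)} - 41296} = \sqrt{131 - 41296} = \sqrt{-41165} = i \sqrt{41165}$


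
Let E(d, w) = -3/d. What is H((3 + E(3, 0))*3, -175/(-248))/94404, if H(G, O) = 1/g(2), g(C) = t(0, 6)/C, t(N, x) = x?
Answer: 1/283212 ≈ 3.5309e-6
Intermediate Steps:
g(C) = 6/C
H(G, O) = 1/3 (H(G, O) = 1/(6/2) = 1/(6*(1/2)) = 1/3)
H((3 + E(3, 0))*3, -175/(-248))/94404 = (1/3)/94404 = (1/3)*(1/94404) = 1/283212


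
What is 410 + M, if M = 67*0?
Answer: 410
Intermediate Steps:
M = 0
410 + M = 410 + 0 = 410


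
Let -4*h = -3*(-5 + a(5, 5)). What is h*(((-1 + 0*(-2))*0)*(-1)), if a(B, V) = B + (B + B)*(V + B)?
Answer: 0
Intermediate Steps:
a(B, V) = B + 2*B*(B + V) (a(B, V) = B + (2*B)*(B + V) = B + 2*B*(B + V))
h = 75 (h = -(-3)*(-5 + 5*(1 + 2*5 + 2*5))/4 = -(-3)*(-5 + 5*(1 + 10 + 10))/4 = -(-3)*(-5 + 5*21)/4 = -(-3)*(-5 + 105)/4 = -(-3)*100/4 = -¼*(-300) = 75)
h*(((-1 + 0*(-2))*0)*(-1)) = 75*(((-1 + 0*(-2))*0)*(-1)) = 75*(((-1 + 0)*0)*(-1)) = 75*(-1*0*(-1)) = 75*(0*(-1)) = 75*0 = 0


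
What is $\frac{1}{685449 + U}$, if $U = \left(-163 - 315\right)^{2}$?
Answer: $\frac{1}{913933} \approx 1.0942 \cdot 10^{-6}$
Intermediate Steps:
$U = 228484$ ($U = \left(-163 - 315\right)^{2} = \left(-478\right)^{2} = 228484$)
$\frac{1}{685449 + U} = \frac{1}{685449 + 228484} = \frac{1}{913933}$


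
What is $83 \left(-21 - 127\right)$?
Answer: $-12284$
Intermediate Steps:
$83 \left(-21 - 127\right) = 83 \left(-148\right) = -12284$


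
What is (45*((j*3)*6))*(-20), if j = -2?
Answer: 32400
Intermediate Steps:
(45*((j*3)*6))*(-20) = (45*(-2*3*6))*(-20) = (45*(-6*6))*(-20) = (45*(-36))*(-20) = -1620*(-20) = 32400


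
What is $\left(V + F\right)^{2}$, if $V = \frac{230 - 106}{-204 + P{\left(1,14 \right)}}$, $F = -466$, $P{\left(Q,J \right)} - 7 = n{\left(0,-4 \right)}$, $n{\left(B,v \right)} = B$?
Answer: $\frac{8450389476}{38809} \approx 2.1774 \cdot 10^{5}$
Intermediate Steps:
$P{\left(Q,J \right)} = 7$ ($P{\left(Q,J \right)} = 7 + 0 = 7$)
$V = - \frac{124}{197}$ ($V = \frac{230 - 106}{-204 + 7} = \frac{124}{-197} = 124 \left(- \frac{1}{197}\right) = - \frac{124}{197} \approx -0.62944$)
$\left(V + F\right)^{2} = \left(- \frac{124}{197} - 466\right)^{2} = \left(- \frac{91926}{197}\right)^{2} = \frac{8450389476}{38809}$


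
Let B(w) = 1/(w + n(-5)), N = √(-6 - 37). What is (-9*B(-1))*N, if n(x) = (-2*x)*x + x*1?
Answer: 9*I*√43/56 ≈ 1.0539*I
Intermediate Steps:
n(x) = x - 2*x² (n(x) = -2*x² + x = x - 2*x²)
N = I*√43 (N = √(-43) = I*√43 ≈ 6.5574*I)
B(w) = 1/(-55 + w) (B(w) = 1/(w - 5*(1 - 2*(-5))) = 1/(w - 5*(1 + 10)) = 1/(w - 5*11) = 1/(w - 55) = 1/(-55 + w))
(-9*B(-1))*N = (-9/(-55 - 1))*(I*√43) = (-9/(-56))*(I*√43) = (-9*(-1/56))*(I*√43) = 9*(I*√43)/56 = 9*I*√43/56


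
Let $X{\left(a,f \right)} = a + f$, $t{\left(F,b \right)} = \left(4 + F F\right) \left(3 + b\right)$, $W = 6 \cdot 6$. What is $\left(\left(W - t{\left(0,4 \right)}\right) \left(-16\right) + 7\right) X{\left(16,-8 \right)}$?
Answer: $-968$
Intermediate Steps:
$W = 36$
$t{\left(F,b \right)} = \left(3 + b\right) \left(4 + F^{2}\right)$ ($t{\left(F,b \right)} = \left(4 + F^{2}\right) \left(3 + b\right) = \left(3 + b\right) \left(4 + F^{2}\right)$)
$\left(\left(W - t{\left(0,4 \right)}\right) \left(-16\right) + 7\right) X{\left(16,-8 \right)} = \left(\left(36 - \left(12 + 3 \cdot 0^{2} + 4 \cdot 4 + 4 \cdot 0^{2}\right)\right) \left(-16\right) + 7\right) \left(16 - 8\right) = \left(\left(36 - \left(12 + 3 \cdot 0 + 16 + 4 \cdot 0\right)\right) \left(-16\right) + 7\right) 8 = \left(\left(36 - \left(12 + 0 + 16 + 0\right)\right) \left(-16\right) + 7\right) 8 = \left(\left(36 - 28\right) \left(-16\right) + 7\right) 8 = \left(8 \left(-16\right) + 7\right) 8 = \left(-128 + 7\right) 8 = \left(-121\right) 8 = -968$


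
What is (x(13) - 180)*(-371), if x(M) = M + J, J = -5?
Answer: 63812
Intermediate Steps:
x(M) = -5 + M (x(M) = M - 5 = -5 + M)
(x(13) - 180)*(-371) = ((-5 + 13) - 180)*(-371) = (8 - 180)*(-371) = -172*(-371) = 63812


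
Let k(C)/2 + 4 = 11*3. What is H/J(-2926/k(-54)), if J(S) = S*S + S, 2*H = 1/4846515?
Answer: 841/20335414744260 ≈ 4.1356e-11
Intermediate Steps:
k(C) = 58 (k(C) = -8 + 2*(11*3) = -8 + 2*33 = -8 + 66 = 58)
H = 1/9693030 (H = (1/2)/4846515 = (1/2)*(1/4846515) = 1/9693030 ≈ 1.0317e-7)
J(S) = S + S**2 (J(S) = S**2 + S = S + S**2)
H/J(-2926/k(-54)) = 1/(9693030*(((-2926/58)*(1 - 2926/58)))) = 1/(9693030*(((-2926*1/58)*(1 - 2926*1/58)))) = 1/(9693030*((-1463*(1 - 1463/29)/29))) = 1/(9693030*((-1463/29*(-1434/29)))) = 1/(9693030*(2097942/841)) = (1/9693030)*(841/2097942) = 841/20335414744260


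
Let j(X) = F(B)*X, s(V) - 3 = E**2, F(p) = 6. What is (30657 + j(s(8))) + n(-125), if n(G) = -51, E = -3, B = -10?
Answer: 30678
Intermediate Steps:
s(V) = 12 (s(V) = 3 + (-3)**2 = 3 + 9 = 12)
j(X) = 6*X
(30657 + j(s(8))) + n(-125) = (30657 + 6*12) - 51 = (30657 + 72) - 51 = 30729 - 51 = 30678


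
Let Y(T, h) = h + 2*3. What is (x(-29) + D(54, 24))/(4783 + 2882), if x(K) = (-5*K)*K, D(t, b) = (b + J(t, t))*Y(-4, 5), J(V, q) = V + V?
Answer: -2753/7665 ≈ -0.35917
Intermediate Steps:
J(V, q) = 2*V
Y(T, h) = 6 + h (Y(T, h) = h + 6 = 6 + h)
D(t, b) = 11*b + 22*t (D(t, b) = (b + 2*t)*(6 + 5) = (b + 2*t)*11 = 11*b + 22*t)
x(K) = -5*K²
(x(-29) + D(54, 24))/(4783 + 2882) = (-5*(-29)² + (11*24 + 22*54))/(4783 + 2882) = (-5*841 + (264 + 1188))/7665 = (-4205 + 1452)*(1/7665) = -2753*1/7665 = -2753/7665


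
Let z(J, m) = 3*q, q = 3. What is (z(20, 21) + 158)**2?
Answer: 27889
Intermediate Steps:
z(J, m) = 9 (z(J, m) = 3*3 = 9)
(z(20, 21) + 158)**2 = (9 + 158)**2 = 167**2 = 27889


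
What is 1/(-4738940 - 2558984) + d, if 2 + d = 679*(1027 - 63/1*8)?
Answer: 2591602281259/7297924 ≈ 3.5512e+5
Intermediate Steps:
d = 355115 (d = -2 + 679*(1027 - 63/1*8) = -2 + 679*(1027 - 63*8) = -2 + 679*(1027 - 504) = -2 + 679*523 = -2 + 355117 = 355115)
1/(-4738940 - 2558984) + d = 1/(-4738940 - 2558984) + 355115 = 1/(-7297924) + 355115 = -1/7297924 + 355115 = 2591602281259/7297924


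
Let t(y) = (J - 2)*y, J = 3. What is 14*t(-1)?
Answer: -14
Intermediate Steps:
t(y) = y (t(y) = (3 - 2)*y = 1*y = y)
14*t(-1) = 14*(-1) = -14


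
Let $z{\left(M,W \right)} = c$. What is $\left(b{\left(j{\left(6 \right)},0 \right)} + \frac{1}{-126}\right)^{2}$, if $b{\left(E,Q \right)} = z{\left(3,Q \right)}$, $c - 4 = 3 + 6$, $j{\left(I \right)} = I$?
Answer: $\frac{2679769}{15876} \approx 168.79$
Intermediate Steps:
$c = 13$ ($c = 4 + \left(3 + 6\right) = 4 + 9 = 13$)
$z{\left(M,W \right)} = 13$
$b{\left(E,Q \right)} = 13$
$\left(b{\left(j{\left(6 \right)},0 \right)} + \frac{1}{-126}\right)^{2} = \left(13 + \frac{1}{-126}\right)^{2} = \left(13 - \frac{1}{126}\right)^{2} = \left(\frac{1637}{126}\right)^{2} = \frac{2679769}{15876}$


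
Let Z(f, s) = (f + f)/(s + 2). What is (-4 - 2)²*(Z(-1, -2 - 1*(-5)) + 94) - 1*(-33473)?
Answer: 184213/5 ≈ 36843.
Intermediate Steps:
Z(f, s) = 2*f/(2 + s) (Z(f, s) = (2*f)/(2 + s) = 2*f/(2 + s))
(-4 - 2)²*(Z(-1, -2 - 1*(-5)) + 94) - 1*(-33473) = (-4 - 2)²*(2*(-1)/(2 + (-2 - 1*(-5))) + 94) - 1*(-33473) = (-6)²*(2*(-1)/(2 + (-2 + 5)) + 94) + 33473 = 36*(2*(-1)/(2 + 3) + 94) + 33473 = 36*(2*(-1)/5 + 94) + 33473 = 36*(2*(-1)*(⅕) + 94) + 33473 = 36*(-⅖ + 94) + 33473 = 36*(468/5) + 33473 = 16848/5 + 33473 = 184213/5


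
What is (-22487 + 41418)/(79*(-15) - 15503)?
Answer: -18931/16688 ≈ -1.1344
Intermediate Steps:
(-22487 + 41418)/(79*(-15) - 15503) = 18931/(-1185 - 15503) = 18931/(-16688) = 18931*(-1/16688) = -18931/16688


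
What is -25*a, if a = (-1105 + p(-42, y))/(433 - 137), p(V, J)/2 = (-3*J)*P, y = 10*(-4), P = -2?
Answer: 39625/296 ≈ 133.87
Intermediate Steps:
y = -40
p(V, J) = 12*J (p(V, J) = 2*(-3*J*(-2)) = 2*(6*J) = 12*J)
a = -1585/296 (a = (-1105 + 12*(-40))/(433 - 137) = (-1105 - 480)/296 = -1585*1/296 = -1585/296 ≈ -5.3547)
-25*a = -25*(-1585/296) = 39625/296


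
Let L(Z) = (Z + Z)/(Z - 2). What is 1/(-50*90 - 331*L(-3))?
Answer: -5/24486 ≈ -0.00020420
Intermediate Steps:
L(Z) = 2*Z/(-2 + Z) (L(Z) = (2*Z)/(-2 + Z) = 2*Z/(-2 + Z))
1/(-50*90 - 331*L(-3)) = 1/(-50*90 - 662*(-3)/(-2 - 3)) = 1/(-4500 - 662*(-3)/(-5)) = 1/(-4500 - 662*(-3)*(-1)/5) = 1/(-4500 - 331*6/5) = 1/(-4500 - 1986/5) = 1/(-24486/5) = -5/24486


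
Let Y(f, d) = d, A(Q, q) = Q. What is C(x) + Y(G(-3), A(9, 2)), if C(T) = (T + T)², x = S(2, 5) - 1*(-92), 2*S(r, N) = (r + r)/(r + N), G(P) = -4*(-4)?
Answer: 1669705/49 ≈ 34076.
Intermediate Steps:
G(P) = 16
S(r, N) = r/(N + r) (S(r, N) = ((r + r)/(r + N))/2 = ((2*r)/(N + r))/2 = (2*r/(N + r))/2 = r/(N + r))
x = 646/7 (x = 2/(5 + 2) - 1*(-92) = 2/7 + 92 = 646/7 ≈ 92.286)
C(T) = 4*T² (C(T) = (2*T)² = 4*T²)
C(x) + Y(G(-3), A(9, 2)) = 4*(646/7)² + 9 = 4*(417316/49) + 9 = 1669264/49 + 9 = 1669705/49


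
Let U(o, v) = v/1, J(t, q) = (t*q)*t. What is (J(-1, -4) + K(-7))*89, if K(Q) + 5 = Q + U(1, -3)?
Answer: -1691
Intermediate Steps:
J(t, q) = q*t² (J(t, q) = (q*t)*t = q*t²)
U(o, v) = v (U(o, v) = v*1 = v)
K(Q) = -8 + Q (K(Q) = -5 + (Q - 3) = -5 + (-3 + Q) = -8 + Q)
(J(-1, -4) + K(-7))*89 = (-4*(-1)² + (-8 - 7))*89 = (-4*1 - 15)*89 = (-4 - 15)*89 = -19*89 = -1691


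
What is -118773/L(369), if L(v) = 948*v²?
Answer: -4399/4780764 ≈ -0.00092015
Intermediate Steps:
-118773/L(369) = -118773/(948*369²) = -118773/(948*136161) = -118773/129080628 = -118773*1/129080628 = -4399/4780764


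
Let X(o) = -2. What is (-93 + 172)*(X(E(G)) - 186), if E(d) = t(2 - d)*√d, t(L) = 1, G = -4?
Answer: -14852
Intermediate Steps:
E(d) = √d (E(d) = 1*√d = √d)
(-93 + 172)*(X(E(G)) - 186) = (-93 + 172)*(-2 - 186) = 79*(-188) = -14852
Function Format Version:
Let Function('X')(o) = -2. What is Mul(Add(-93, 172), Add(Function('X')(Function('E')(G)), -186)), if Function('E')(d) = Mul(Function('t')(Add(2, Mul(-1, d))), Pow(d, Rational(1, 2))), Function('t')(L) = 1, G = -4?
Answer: -14852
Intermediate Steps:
Function('E')(d) = Pow(d, Rational(1, 2)) (Function('E')(d) = Mul(1, Pow(d, Rational(1, 2))) = Pow(d, Rational(1, 2)))
Mul(Add(-93, 172), Add(Function('X')(Function('E')(G)), -186)) = Mul(Add(-93, 172), Add(-2, -186)) = Mul(79, -188) = -14852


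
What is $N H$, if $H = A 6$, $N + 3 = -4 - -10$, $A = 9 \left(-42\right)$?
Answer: $-6804$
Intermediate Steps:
$A = -378$
$N = 3$ ($N = -3 - -6 = -3 + \left(-4 + 10\right) = -3 + 6 = 3$)
$H = -2268$ ($H = \left(-378\right) 6 = -2268$)
$N H = 3 \left(-2268\right) = -6804$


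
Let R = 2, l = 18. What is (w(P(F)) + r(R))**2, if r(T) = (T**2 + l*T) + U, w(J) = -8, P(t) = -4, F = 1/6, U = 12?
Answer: 1936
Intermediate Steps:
F = 1/6 ≈ 0.16667
r(T) = 12 + T**2 + 18*T (r(T) = (T**2 + 18*T) + 12 = 12 + T**2 + 18*T)
(w(P(F)) + r(R))**2 = (-8 + (12 + 2**2 + 18*2))**2 = (-8 + (12 + 4 + 36))**2 = (-8 + 52)**2 = 44**2 = 1936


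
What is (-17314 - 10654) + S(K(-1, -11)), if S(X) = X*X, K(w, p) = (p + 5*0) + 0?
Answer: -27847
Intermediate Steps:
K(w, p) = p (K(w, p) = (p + 0) + 0 = p + 0 = p)
S(X) = X²
(-17314 - 10654) + S(K(-1, -11)) = (-17314 - 10654) + (-11)² = -27968 + 121 = -27847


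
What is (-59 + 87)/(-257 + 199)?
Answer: -14/29 ≈ -0.48276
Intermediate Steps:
(-59 + 87)/(-257 + 199) = 28/(-58) = 28*(-1/58) = -14/29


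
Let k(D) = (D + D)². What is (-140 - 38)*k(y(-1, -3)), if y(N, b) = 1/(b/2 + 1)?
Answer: -2848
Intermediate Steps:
y(N, b) = 1/(1 + b/2) (y(N, b) = 1/(b*(½) + 1) = 1/(b/2 + 1) = 1/(1 + b/2))
k(D) = 4*D² (k(D) = (2*D)² = 4*D²)
(-140 - 38)*k(y(-1, -3)) = (-140 - 38)*(4*(2/(2 - 3))²) = -712*(2/(-1))² = -712*(2*(-1))² = -712*(-2)² = -712*4 = -178*16 = -2848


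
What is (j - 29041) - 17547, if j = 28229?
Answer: -18359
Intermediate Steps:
(j - 29041) - 17547 = (28229 - 29041) - 17547 = -812 - 17547 = -18359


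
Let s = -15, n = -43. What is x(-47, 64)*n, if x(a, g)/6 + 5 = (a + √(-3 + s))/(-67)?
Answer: 74304/67 + 774*I*√2/67 ≈ 1109.0 + 16.337*I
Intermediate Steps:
x(a, g) = -30 - 6*a/67 - 18*I*√2/67 (x(a, g) = -30 + 6*((a + √(-3 - 15))/(-67)) = -30 + 6*((a + √(-18))*(-1/67)) = -30 + 6*((a + 3*I*√2)*(-1/67)) = -30 + 6*(-a/67 - 3*I*√2/67) = -30 + (-6*a/67 - 18*I*√2/67) = -30 - 6*a/67 - 18*I*√2/67)
x(-47, 64)*n = (-30 - 6/67*(-47) - 18*I*√2/67)*(-43) = (-30 + 282/67 - 18*I*√2/67)*(-43) = (-1728/67 - 18*I*√2/67)*(-43) = 74304/67 + 774*I*√2/67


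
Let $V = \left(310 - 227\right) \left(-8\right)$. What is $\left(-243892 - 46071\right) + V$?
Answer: $-290627$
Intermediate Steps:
$V = -664$ ($V = 83 \left(-8\right) = -664$)
$\left(-243892 - 46071\right) + V = \left(-243892 - 46071\right) - 664 = -289963 - 664 = -290627$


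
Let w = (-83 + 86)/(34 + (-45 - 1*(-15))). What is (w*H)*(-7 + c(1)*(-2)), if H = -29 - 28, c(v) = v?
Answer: 1539/4 ≈ 384.75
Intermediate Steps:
w = ¾ (w = 3/(34 + (-45 + 15)) = 3/(34 - 30) = 3/4 = 3*(¼) = ¾ ≈ 0.75000)
H = -57
(w*H)*(-7 + c(1)*(-2)) = ((¾)*(-57))*(-7 + 1*(-2)) = -171*(-7 - 2)/4 = -171/4*(-9) = 1539/4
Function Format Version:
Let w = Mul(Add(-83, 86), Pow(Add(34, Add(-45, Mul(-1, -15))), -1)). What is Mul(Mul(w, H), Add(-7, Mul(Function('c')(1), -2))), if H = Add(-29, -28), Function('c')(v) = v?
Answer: Rational(1539, 4) ≈ 384.75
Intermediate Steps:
w = Rational(3, 4) (w = Mul(3, Pow(Add(34, Add(-45, 15)), -1)) = Mul(3, Pow(Add(34, -30), -1)) = Mul(3, Pow(4, -1)) = Mul(3, Rational(1, 4)) = Rational(3, 4) ≈ 0.75000)
H = -57
Mul(Mul(w, H), Add(-7, Mul(Function('c')(1), -2))) = Mul(Mul(Rational(3, 4), -57), Add(-7, Mul(1, -2))) = Mul(Rational(-171, 4), Add(-7, -2)) = Mul(Rational(-171, 4), -9) = Rational(1539, 4)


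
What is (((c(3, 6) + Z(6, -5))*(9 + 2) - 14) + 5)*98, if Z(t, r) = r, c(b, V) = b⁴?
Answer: 81046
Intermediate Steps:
(((c(3, 6) + Z(6, -5))*(9 + 2) - 14) + 5)*98 = (((3⁴ - 5)*(9 + 2) - 14) + 5)*98 = (((81 - 5)*11 - 14) + 5)*98 = ((76*11 - 14) + 5)*98 = ((836 - 14) + 5)*98 = (822 + 5)*98 = 827*98 = 81046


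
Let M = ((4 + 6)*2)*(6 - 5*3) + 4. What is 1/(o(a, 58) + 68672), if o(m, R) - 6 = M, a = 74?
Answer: 1/68502 ≈ 1.4598e-5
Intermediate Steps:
M = -176 (M = (10*2)*(6 - 15) + 4 = 20*(-9) + 4 = -180 + 4 = -176)
o(m, R) = -170 (o(m, R) = 6 - 176 = -170)
1/(o(a, 58) + 68672) = 1/(-170 + 68672) = 1/68502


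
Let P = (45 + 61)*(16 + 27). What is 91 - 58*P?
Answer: -264273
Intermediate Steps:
P = 4558 (P = 106*43 = 4558)
91 - 58*P = 91 - 58*4558 = 91 - 264364 = -264273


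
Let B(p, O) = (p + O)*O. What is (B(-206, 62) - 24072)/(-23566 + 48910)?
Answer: -125/96 ≈ -1.3021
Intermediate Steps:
B(p, O) = O*(O + p) (B(p, O) = (O + p)*O = O*(O + p))
(B(-206, 62) - 24072)/(-23566 + 48910) = (62*(62 - 206) - 24072)/(-23566 + 48910) = (62*(-144) - 24072)/25344 = (-8928 - 24072)*(1/25344) = -33000*1/25344 = -125/96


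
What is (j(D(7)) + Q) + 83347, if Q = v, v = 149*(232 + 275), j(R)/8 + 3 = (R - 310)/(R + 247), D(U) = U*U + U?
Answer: 48134366/303 ≈ 1.5886e+5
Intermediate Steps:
D(U) = U + U**2 (D(U) = U**2 + U = U + U**2)
j(R) = -24 + 8*(-310 + R)/(247 + R) (j(R) = -24 + 8*((R - 310)/(R + 247)) = -24 + 8*((-310 + R)/(247 + R)) = -24 + 8*(-310 + R)/(247 + R))
v = 75543 (v = 149*507 = 75543)
Q = 75543
(j(D(7)) + Q) + 83347 = (8*(-1051 - 14*(1 + 7))/(247 + 7*(1 + 7)) + 75543) + 83347 = (8*(-1051 - 14*8)/(247 + 7*8) + 75543) + 83347 = (8*(-1051 - 2*56)/(247 + 56) + 75543) + 83347 = (8*(-1051 - 112)/303 + 75543) + 83347 = (8*(1/303)*(-1163) + 75543) + 83347 = (-9304/303 + 75543) + 83347 = 22880225/303 + 83347 = 48134366/303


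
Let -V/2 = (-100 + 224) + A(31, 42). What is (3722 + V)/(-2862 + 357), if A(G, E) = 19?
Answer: -3436/2505 ≈ -1.3717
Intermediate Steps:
V = -286 (V = -2*((-100 + 224) + 19) = -2*(124 + 19) = -2*143 = -286)
(3722 + V)/(-2862 + 357) = (3722 - 286)/(-2862 + 357) = 3436/(-2505) = 3436*(-1/2505) = -3436/2505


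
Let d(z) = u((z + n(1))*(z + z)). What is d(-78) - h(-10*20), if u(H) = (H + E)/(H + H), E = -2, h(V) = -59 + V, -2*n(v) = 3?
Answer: 1609159/6201 ≈ 259.50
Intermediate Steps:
n(v) = -3/2 (n(v) = -½*3 = -3/2)
u(H) = (-2 + H)/(2*H) (u(H) = (H - 2)/(H + H) = (-2 + H)/((2*H)) = (-2 + H)*(1/(2*H)) = (-2 + H)/(2*H))
d(z) = (-2 + 2*z*(-3/2 + z))/(4*z*(-3/2 + z)) (d(z) = (-2 + (z - 3/2)*(z + z))/(2*(((z - 3/2)*(z + z)))) = (-2 + (-3/2 + z)*(2*z))/(2*(((-3/2 + z)*(2*z)))) = (-2 + 2*z*(-3/2 + z))/(2*((2*z*(-3/2 + z)))) = (1/(2*z*(-3/2 + z)))*(-2 + 2*z*(-3/2 + z))/2 = (-2 + 2*z*(-3/2 + z))/(4*z*(-3/2 + z)))
d(-78) - h(-10*20) = (½)*(-2 - 78*(-3 + 2*(-78)))/(-78*(-3 + 2*(-78))) - (-59 - 10*20) = (½)*(-1/78)*(-2 - 78*(-3 - 156))/(-3 - 156) - (-59 - 200) = (½)*(-1/78)*(-2 - 78*(-159))/(-159) - 1*(-259) = (½)*(-1/78)*(-1/159)*(-2 + 12402) + 259 = (½)*(-1/78)*(-1/159)*12400 + 259 = 3100/6201 + 259 = 1609159/6201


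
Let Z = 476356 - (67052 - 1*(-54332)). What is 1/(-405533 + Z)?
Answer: -1/50561 ≈ -1.9778e-5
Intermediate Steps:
Z = 354972 (Z = 476356 - (67052 + 54332) = 476356 - 1*121384 = 476356 - 121384 = 354972)
1/(-405533 + Z) = 1/(-405533 + 354972) = 1/(-50561) = -1/50561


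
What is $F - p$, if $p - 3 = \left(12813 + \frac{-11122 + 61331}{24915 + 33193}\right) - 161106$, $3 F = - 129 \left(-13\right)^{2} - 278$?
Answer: $\frac{24567388801}{174324} \approx 1.4093 \cdot 10^{5}$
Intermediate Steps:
$F = - \frac{22079}{3}$ ($F = \frac{- 129 \left(-13\right)^{2} - 278}{3} = \frac{\left(-129\right) 169 - 278}{3} = \frac{-21801 - 278}{3} = \frac{1}{3} \left(-22079\right) = - \frac{22079}{3} \approx -7359.7$)
$p = - \frac{8616785111}{58108}$ ($p = 3 - \left(148293 - \frac{-11122 + 61331}{24915 + 33193}\right) = 3 - \left(148293 - \frac{50209}{58108}\right) = 3 + \left(\left(12813 + 50209 \cdot \frac{1}{58108}\right) - 161106\right) = 3 + \left(\left(12813 + \frac{50209}{58108}\right) - 161106\right) = 3 + \left(\frac{744588013}{58108} - 161106\right) = 3 - \frac{8616959435}{58108} = - \frac{8616785111}{58108} \approx -1.4829 \cdot 10^{5}$)
$F - p = - \frac{22079}{3} - - \frac{8616785111}{58108} = - \frac{22079}{3} + \frac{8616785111}{58108} = \frac{24567388801}{174324}$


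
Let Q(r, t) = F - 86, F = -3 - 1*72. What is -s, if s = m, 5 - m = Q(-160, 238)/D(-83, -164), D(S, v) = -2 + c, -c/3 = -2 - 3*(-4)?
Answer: 1/32 ≈ 0.031250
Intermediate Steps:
F = -75 (F = -3 - 72 = -75)
c = -30 (c = -3*(-2 - 3*(-4)) = -3*(-2 + 12) = -3*10 = -30)
Q(r, t) = -161 (Q(r, t) = -75 - 86 = -161)
D(S, v) = -32 (D(S, v) = -2 - 30 = -32)
m = -1/32 (m = 5 - (-161)/(-32) = 5 - (-161)*(-1)/32 = 5 - 1*161/32 = 5 - 161/32 = -1/32 ≈ -0.031250)
s = -1/32 ≈ -0.031250
-s = -1*(-1/32) = 1/32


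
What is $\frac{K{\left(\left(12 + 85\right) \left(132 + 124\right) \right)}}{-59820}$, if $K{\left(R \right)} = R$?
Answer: $- \frac{6208}{14955} \approx -0.41511$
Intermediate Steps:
$\frac{K{\left(\left(12 + 85\right) \left(132 + 124\right) \right)}}{-59820} = \frac{\left(12 + 85\right) \left(132 + 124\right)}{-59820} = 97 \cdot 256 \left(- \frac{1}{59820}\right) = 24832 \left(- \frac{1}{59820}\right) = - \frac{6208}{14955}$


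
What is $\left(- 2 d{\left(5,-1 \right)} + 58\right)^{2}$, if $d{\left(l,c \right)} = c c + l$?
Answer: $2116$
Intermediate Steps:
$d{\left(l,c \right)} = l + c^{2}$ ($d{\left(l,c \right)} = c^{2} + l = l + c^{2}$)
$\left(- 2 d{\left(5,-1 \right)} + 58\right)^{2} = \left(- 2 \left(5 + \left(-1\right)^{2}\right) + 58\right)^{2} = \left(- 2 \left(5 + 1\right) + 58\right)^{2} = \left(\left(-2\right) 6 + 58\right)^{2} = \left(-12 + 58\right)^{2} = 46^{2} = 2116$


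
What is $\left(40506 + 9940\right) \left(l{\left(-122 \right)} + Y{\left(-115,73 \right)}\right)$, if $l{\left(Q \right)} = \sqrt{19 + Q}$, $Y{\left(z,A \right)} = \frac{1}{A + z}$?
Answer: $- \frac{25223}{21} + 50446 i \sqrt{103} \approx -1201.1 + 5.1197 \cdot 10^{5} i$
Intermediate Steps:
$\left(40506 + 9940\right) \left(l{\left(-122 \right)} + Y{\left(-115,73 \right)}\right) = \left(40506 + 9940\right) \left(\sqrt{19 - 122} + \frac{1}{73 - 115}\right) = 50446 \left(\sqrt{-103} + \frac{1}{-42}\right) = 50446 \left(i \sqrt{103} - \frac{1}{42}\right) = 50446 \left(- \frac{1}{42} + i \sqrt{103}\right) = - \frac{25223}{21} + 50446 i \sqrt{103}$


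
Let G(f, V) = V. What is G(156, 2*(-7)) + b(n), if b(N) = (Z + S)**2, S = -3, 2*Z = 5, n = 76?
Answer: -55/4 ≈ -13.750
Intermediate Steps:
Z = 5/2 (Z = (1/2)*5 = 5/2 ≈ 2.5000)
b(N) = 1/4 (b(N) = (5/2 - 3)**2 = (-1/2)**2 = 1/4)
G(156, 2*(-7)) + b(n) = 2*(-7) + 1/4 = -14 + 1/4 = -55/4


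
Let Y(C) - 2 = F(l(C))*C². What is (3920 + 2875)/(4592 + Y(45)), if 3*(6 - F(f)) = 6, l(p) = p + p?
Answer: 6795/12694 ≈ 0.53529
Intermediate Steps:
l(p) = 2*p
F(f) = 4 (F(f) = 6 - ⅓*6 = 6 - 2 = 4)
Y(C) = 2 + 4*C²
(3920 + 2875)/(4592 + Y(45)) = (3920 + 2875)/(4592 + (2 + 4*45²)) = 6795/(4592 + (2 + 4*2025)) = 6795/(4592 + (2 + 8100)) = 6795/(4592 + 8102) = 6795/12694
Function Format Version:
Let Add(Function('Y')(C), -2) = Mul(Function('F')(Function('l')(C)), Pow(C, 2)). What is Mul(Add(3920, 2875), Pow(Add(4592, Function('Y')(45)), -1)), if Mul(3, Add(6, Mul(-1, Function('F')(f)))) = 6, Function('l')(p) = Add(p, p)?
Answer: Rational(6795, 12694) ≈ 0.53529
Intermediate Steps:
Function('l')(p) = Mul(2, p)
Function('F')(f) = 4 (Function('F')(f) = Add(6, Mul(Rational(-1, 3), 6)) = Add(6, -2) = 4)
Function('Y')(C) = Add(2, Mul(4, Pow(C, 2)))
Mul(Add(3920, 2875), Pow(Add(4592, Function('Y')(45)), -1)) = Mul(Add(3920, 2875), Pow(Add(4592, Add(2, Mul(4, Pow(45, 2)))), -1)) = Mul(6795, Pow(Add(4592, Add(2, Mul(4, 2025))), -1)) = Mul(6795, Pow(Add(4592, Add(2, 8100)), -1)) = Mul(6795, Pow(Add(4592, 8102), -1)) = Mul(6795, Pow(12694, -1)) = Mul(6795, Rational(1, 12694)) = Rational(6795, 12694)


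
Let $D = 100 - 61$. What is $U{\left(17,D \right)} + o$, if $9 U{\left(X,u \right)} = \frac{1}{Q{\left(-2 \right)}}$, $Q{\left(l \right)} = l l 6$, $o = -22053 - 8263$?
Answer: $- \frac{6548255}{216} \approx -30316.0$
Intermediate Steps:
$o = -30316$ ($o = -22053 - 8263 = -30316$)
$Q{\left(l \right)} = 6 l^{2}$ ($Q{\left(l \right)} = l^{2} \cdot 6 = 6 l^{2}$)
$D = 39$ ($D = 100 - 61 = 39$)
$U{\left(X,u \right)} = \frac{1}{216}$ ($U{\left(X,u \right)} = \frac{1}{9 \cdot 6 \left(-2\right)^{2}} = \frac{1}{9 \cdot 6 \cdot 4} = \frac{1}{9 \cdot 24} = \frac{1}{9} \cdot \frac{1}{24} = \frac{1}{216}$)
$U{\left(17,D \right)} + o = \frac{1}{216} - 30316 = - \frac{6548255}{216}$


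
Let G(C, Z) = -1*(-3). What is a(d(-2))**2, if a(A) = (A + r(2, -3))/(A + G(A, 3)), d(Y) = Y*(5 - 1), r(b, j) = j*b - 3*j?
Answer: 1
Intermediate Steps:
r(b, j) = -3*j + b*j (r(b, j) = b*j - 3*j = -3*j + b*j)
G(C, Z) = 3
d(Y) = 4*Y (d(Y) = Y*4 = 4*Y)
a(A) = 1 (a(A) = (A - 3*(-3 + 2))/(A + 3) = (A - 3*(-1))/(3 + A) = (A + 3)/(3 + A) = (3 + A)/(3 + A) = 1)
a(d(-2))**2 = 1**2 = 1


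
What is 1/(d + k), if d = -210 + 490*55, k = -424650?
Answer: -1/397910 ≈ -2.5131e-6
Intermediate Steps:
d = 26740 (d = -210 + 26950 = 26740)
1/(d + k) = 1/(26740 - 424650) = 1/(-397910) = -1/397910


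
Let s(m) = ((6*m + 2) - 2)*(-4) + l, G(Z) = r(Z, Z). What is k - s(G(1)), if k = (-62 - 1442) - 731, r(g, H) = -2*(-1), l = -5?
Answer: -2182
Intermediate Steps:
r(g, H) = 2
G(Z) = 2
s(m) = -5 - 24*m (s(m) = ((6*m + 2) - 2)*(-4) - 5 = ((2 + 6*m) - 2)*(-4) - 5 = (6*m)*(-4) - 5 = -24*m - 5 = -5 - 24*m)
k = -2235 (k = -1504 - 731 = -2235)
k - s(G(1)) = -2235 - (-5 - 24*2) = -2235 - (-5 - 48) = -2235 - 1*(-53) = -2235 + 53 = -2182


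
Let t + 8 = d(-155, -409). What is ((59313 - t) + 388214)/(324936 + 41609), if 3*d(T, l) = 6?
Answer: 447533/366545 ≈ 1.2209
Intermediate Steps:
d(T, l) = 2 (d(T, l) = (⅓)*6 = 2)
t = -6 (t = -8 + 2 = -6)
((59313 - t) + 388214)/(324936 + 41609) = ((59313 - 1*(-6)) + 388214)/(324936 + 41609) = ((59313 + 6) + 388214)/366545 = (59319 + 388214)*(1/366545) = 447533*(1/366545) = 447533/366545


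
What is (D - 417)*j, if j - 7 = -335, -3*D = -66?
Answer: 129560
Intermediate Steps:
D = 22 (D = -1/3*(-66) = 22)
j = -328 (j = 7 - 335 = -328)
(D - 417)*j = (22 - 417)*(-328) = -395*(-328) = 129560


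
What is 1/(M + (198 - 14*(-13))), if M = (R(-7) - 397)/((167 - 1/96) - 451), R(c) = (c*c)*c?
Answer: 5453/2086348 ≈ 0.0026137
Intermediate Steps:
R(c) = c**3 (R(c) = c**2*c = c**3)
M = 14208/5453 (M = ((-7)**3 - 397)/((167 - 1/96) - 451) = (-343 - 397)/((167 - 1*1/96) - 451) = -740/((167 - 1/96) - 451) = -740/(16031/96 - 451) = -740/(-27265/96) = -740*(-96/27265) = 14208/5453 ≈ 2.6055)
1/(M + (198 - 14*(-13))) = 1/(14208/5453 + (198 - 14*(-13))) = 1/(14208/5453 + (198 - 1*(-182))) = 1/(14208/5453 + (198 + 182)) = 1/(14208/5453 + 380) = 1/(2086348/5453) = 5453/2086348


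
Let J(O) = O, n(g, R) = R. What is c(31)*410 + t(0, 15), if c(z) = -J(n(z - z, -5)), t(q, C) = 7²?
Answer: 2099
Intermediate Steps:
t(q, C) = 49
c(z) = 5 (c(z) = -1*(-5) = 5)
c(31)*410 + t(0, 15) = 5*410 + 49 = 2050 + 49 = 2099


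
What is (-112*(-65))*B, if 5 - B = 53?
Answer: -349440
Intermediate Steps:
B = -48 (B = 5 - 1*53 = 5 - 53 = -48)
(-112*(-65))*B = -112*(-65)*(-48) = 7280*(-48) = -349440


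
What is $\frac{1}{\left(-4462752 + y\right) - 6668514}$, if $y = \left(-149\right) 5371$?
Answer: $- \frac{1}{11931545} \approx -8.3811 \cdot 10^{-8}$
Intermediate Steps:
$y = -800279$
$\frac{1}{\left(-4462752 + y\right) - 6668514} = \frac{1}{\left(-4462752 - 800279\right) - 6668514} = \frac{1}{-5263031 - 6668514} = \frac{1}{-11931545} = - \frac{1}{11931545}$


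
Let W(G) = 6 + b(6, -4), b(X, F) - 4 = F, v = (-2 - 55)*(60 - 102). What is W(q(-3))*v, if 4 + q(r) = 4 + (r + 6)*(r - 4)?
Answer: 14364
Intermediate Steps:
v = 2394 (v = -57*(-42) = 2394)
b(X, F) = 4 + F
q(r) = (-4 + r)*(6 + r) (q(r) = -4 + (4 + (r + 6)*(r - 4)) = -4 + (4 + (6 + r)*(-4 + r)) = -4 + (4 + (-4 + r)*(6 + r)) = (-4 + r)*(6 + r))
W(G) = 6 (W(G) = 6 + (4 - 4) = 6 + 0 = 6)
W(q(-3))*v = 6*2394 = 14364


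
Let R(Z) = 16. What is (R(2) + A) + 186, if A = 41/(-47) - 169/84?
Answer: 786109/3948 ≈ 199.12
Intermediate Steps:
A = -11387/3948 (A = 41*(-1/47) - 169*1/84 = -41/47 - 169/84 = -11387/3948 ≈ -2.8842)
(R(2) + A) + 186 = (16 - 11387/3948) + 186 = 51781/3948 + 186 = 786109/3948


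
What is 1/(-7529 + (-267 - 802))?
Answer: -1/8598 ≈ -0.00011631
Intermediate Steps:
1/(-7529 + (-267 - 802)) = 1/(-7529 - 1069) = 1/(-8598) = -1/8598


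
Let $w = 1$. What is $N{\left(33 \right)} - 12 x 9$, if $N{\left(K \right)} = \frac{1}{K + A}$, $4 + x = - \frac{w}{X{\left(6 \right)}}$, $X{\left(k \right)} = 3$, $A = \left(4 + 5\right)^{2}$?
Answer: $\frac{78}{19} \approx 4.1053$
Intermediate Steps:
$A = 81$ ($A = 9^{2} = 81$)
$x = - \frac{13}{3}$ ($x = -4 - 1 \cdot \frac{1}{3} = -4 - \frac{1}{3} = - \frac{13}{3} \approx -4.3333$)
$N{\left(K \right)} = \frac{1}{81 + K}$ ($N{\left(K \right)} = \frac{1}{K + 81} = \frac{1}{81 + K}$)
$N{\left(33 \right)} - 12 x 9 = \frac{\left(-12\right) \left(- \frac{13}{3}\right) 9}{81 + 33} = \frac{52 \cdot 9}{114} = \frac{1}{114} \cdot 468 = \frac{78}{19}$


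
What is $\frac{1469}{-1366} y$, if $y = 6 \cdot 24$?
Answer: $- \frac{105768}{683} \approx -154.86$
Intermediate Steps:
$y = 144$
$\frac{1469}{-1366} y = \frac{1469}{-1366} \cdot 144 = 1469 \left(- \frac{1}{1366}\right) 144 = \left(- \frac{1469}{1366}\right) 144 = - \frac{105768}{683}$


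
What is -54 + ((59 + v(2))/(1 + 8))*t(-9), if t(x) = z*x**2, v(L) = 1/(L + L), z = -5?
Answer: -10881/4 ≈ -2720.3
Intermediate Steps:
v(L) = 1/(2*L)
t(x) = -5*x**2
-54 + ((59 + v(2))/(1 + 8))*t(-9) = -54 + ((59 + (1/2)/2)/(1 + 8))*(-5*(-9)**2) = -54 + ((59 + (1/2)*(1/2))/9)*(-5*81) = -54 + ((59 + 1/4)*(1/9))*(-405) = -54 + ((237/4)*(1/9))*(-405) = -54 + (79/12)*(-405) = -54 - 10665/4 = -10881/4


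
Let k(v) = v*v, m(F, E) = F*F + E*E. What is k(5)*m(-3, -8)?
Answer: 1825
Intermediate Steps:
m(F, E) = E² + F² (m(F, E) = F² + E² = E² + F²)
k(v) = v²
k(5)*m(-3, -8) = 5²*((-8)² + (-3)²) = 25*(64 + 9) = 25*73 = 1825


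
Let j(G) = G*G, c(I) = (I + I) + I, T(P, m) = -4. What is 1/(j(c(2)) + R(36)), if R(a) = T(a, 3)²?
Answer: 1/52 ≈ 0.019231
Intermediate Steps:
c(I) = 3*I (c(I) = 2*I + I = 3*I)
j(G) = G²
R(a) = 16 (R(a) = (-4)² = 16)
1/(j(c(2)) + R(36)) = 1/((3*2)² + 16) = 1/(6² + 16) = 1/(36 + 16) = 1/52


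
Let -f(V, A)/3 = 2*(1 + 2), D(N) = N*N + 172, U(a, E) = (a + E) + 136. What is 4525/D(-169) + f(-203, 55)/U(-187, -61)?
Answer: 511997/1609048 ≈ 0.31820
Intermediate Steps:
U(a, E) = 136 + E + a (U(a, E) = (E + a) + 136 = 136 + E + a)
D(N) = 172 + N² (D(N) = N² + 172 = 172 + N²)
f(V, A) = -18 (f(V, A) = -6*(1 + 2) = -6*3 = -3*6 = -18)
4525/D(-169) + f(-203, 55)/U(-187, -61) = 4525/(172 + (-169)²) - 18/(136 - 61 - 187) = 4525/(172 + 28561) - 18/(-112) = 4525/28733 - 18*(-1/112) = 4525*(1/28733) + 9/56 = 4525/28733 + 9/56 = 511997/1609048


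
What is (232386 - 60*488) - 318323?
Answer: -115217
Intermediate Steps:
(232386 - 60*488) - 318323 = (232386 - 29280) - 318323 = 203106 - 318323 = -115217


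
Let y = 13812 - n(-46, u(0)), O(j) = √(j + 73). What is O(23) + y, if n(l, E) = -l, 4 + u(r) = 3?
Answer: 13766 + 4*√6 ≈ 13776.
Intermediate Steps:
u(r) = -1 (u(r) = -4 + 3 = -1)
O(j) = √(73 + j)
y = 13766 (y = 13812 - (-1)*(-46) = 13812 - 1*46 = 13812 - 46 = 13766)
O(23) + y = √(73 + 23) + 13766 = √96 + 13766 = 4*√6 + 13766 = 13766 + 4*√6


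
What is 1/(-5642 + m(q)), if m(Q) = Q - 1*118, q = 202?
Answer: -1/5558 ≈ -0.00017992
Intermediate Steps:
m(Q) = -118 + Q (m(Q) = Q - 118 = -118 + Q)
1/(-5642 + m(q)) = 1/(-5642 + (-118 + 202)) = 1/(-5642 + 84) = 1/(-5558) = -1/5558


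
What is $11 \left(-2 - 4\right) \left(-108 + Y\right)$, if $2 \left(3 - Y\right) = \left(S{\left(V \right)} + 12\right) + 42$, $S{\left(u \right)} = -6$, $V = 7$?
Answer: $8514$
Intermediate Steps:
$Y = -21$ ($Y = 3 - \frac{\left(-6 + 12\right) + 42}{2} = 3 - \frac{6 + 42}{2} = 3 - 24 = -21$)
$11 \left(-2 - 4\right) \left(-108 + Y\right) = 11 \left(-2 - 4\right) \left(-108 - 21\right) = 11 \left(-6\right) \left(-129\right) = \left(-66\right) \left(-129\right) = 8514$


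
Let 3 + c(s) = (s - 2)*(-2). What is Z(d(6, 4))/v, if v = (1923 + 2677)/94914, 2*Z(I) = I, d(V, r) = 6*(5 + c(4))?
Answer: -142371/1150 ≈ -123.80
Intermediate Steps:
c(s) = 1 - 2*s (c(s) = -3 + (s - 2)*(-2) = -3 + (-2 + s)*(-2) = -3 + (4 - 2*s) = 1 - 2*s)
d(V, r) = -12 (d(V, r) = 6*(5 + (1 - 2*4)) = 6*(5 + (1 - 8)) = 6*(5 - 7) = 6*(-2) = -12)
Z(I) = I/2
v = 2300/47457 (v = 4600*(1/94914) = 2300/47457 ≈ 0.048465)
Z(d(6, 4))/v = ((½)*(-12))/(2300/47457) = -6*47457/2300 = -142371/1150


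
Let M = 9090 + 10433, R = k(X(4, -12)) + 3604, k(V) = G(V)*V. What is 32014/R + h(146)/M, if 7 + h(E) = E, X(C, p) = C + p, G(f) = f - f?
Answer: 312755139/35180446 ≈ 8.8900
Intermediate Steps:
G(f) = 0
k(V) = 0 (k(V) = 0*V = 0)
h(E) = -7 + E
R = 3604 (R = 0 + 3604 = 3604)
M = 19523
32014/R + h(146)/M = 32014/3604 + (-7 + 146)/19523 = 32014*(1/3604) + 139*(1/19523) = 16007/1802 + 139/19523 = 312755139/35180446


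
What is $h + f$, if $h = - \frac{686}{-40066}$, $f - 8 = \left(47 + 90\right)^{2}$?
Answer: $\frac{376159984}{20033} \approx 18777.0$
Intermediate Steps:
$f = 18777$ ($f = 8 + \left(47 + 90\right)^{2} = 8 + 137^{2} = 8 + 18769 = 18777$)
$h = \frac{343}{20033}$ ($h = \left(-686\right) \left(- \frac{1}{40066}\right) = \frac{343}{20033} \approx 0.017122$)
$h + f = \frac{343}{20033} + 18777 = \frac{376159984}{20033}$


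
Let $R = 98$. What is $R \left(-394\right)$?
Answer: $-38612$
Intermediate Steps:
$R \left(-394\right) = 98 \left(-394\right) = -38612$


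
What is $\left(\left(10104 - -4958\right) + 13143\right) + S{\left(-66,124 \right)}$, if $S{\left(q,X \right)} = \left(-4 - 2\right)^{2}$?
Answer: $28241$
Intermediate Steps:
$S{\left(q,X \right)} = 36$ ($S{\left(q,X \right)} = \left(-6\right)^{2} = 36$)
$\left(\left(10104 - -4958\right) + 13143\right) + S{\left(-66,124 \right)} = \left(\left(10104 - -4958\right) + 13143\right) + 36 = \left(\left(10104 + 4958\right) + 13143\right) + 36 = \left(15062 + 13143\right) + 36 = 28205 + 36 = 28241$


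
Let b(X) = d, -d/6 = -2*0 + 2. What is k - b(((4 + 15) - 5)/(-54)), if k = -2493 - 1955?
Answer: -4436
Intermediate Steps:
d = -12 (d = -6*(-2*0 + 2) = -6*(0 + 2) = -6*2 = -12)
k = -4448
b(X) = -12
k - b(((4 + 15) - 5)/(-54)) = -4448 - 1*(-12) = -4448 + 12 = -4436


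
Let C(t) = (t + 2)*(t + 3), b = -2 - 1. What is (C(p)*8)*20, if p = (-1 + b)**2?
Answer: 54720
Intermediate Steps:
b = -3
p = 16 (p = (-1 - 3)**2 = (-4)**2 = 16)
C(t) = (2 + t)*(3 + t)
(C(p)*8)*20 = ((6 + 16**2 + 5*16)*8)*20 = ((6 + 256 + 80)*8)*20 = (342*8)*20 = 2736*20 = 54720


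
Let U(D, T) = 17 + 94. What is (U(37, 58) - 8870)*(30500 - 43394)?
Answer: 112938546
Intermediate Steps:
U(D, T) = 111
(U(37, 58) - 8870)*(30500 - 43394) = (111 - 8870)*(30500 - 43394) = -8759*(-12894) = 112938546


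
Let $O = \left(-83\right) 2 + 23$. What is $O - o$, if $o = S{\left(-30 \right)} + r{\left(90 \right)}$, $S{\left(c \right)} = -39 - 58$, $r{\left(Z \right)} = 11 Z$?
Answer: $-1036$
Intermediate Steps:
$O = -143$ ($O = -166 + 23 = -143$)
$S{\left(c \right)} = -97$ ($S{\left(c \right)} = -39 - 58 = -97$)
$o = 893$ ($o = -97 + 11 \cdot 90 = -97 + 990 = 893$)
$O - o = -143 - 893 = -1036$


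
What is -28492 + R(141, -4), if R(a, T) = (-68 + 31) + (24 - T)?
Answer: -28501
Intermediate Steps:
R(a, T) = -13 - T (R(a, T) = -37 + (24 - T) = -13 - T)
-28492 + R(141, -4) = -28492 + (-13 - 1*(-4)) = -28492 + (-13 + 4) = -28492 - 9 = -28501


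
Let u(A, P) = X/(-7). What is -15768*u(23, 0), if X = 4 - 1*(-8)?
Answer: 189216/7 ≈ 27031.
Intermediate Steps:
X = 12 (X = 4 + 8 = 12)
u(A, P) = -12/7 (u(A, P) = 12/(-7) = 12*(-⅐) = -12/7)
-15768*u(23, 0) = -15768*(-12/7) = 189216/7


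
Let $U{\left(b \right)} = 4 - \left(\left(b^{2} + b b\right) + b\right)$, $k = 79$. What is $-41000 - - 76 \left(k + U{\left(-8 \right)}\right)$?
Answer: $-43812$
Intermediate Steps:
$U{\left(b \right)} = 4 - b - 2 b^{2}$ ($U{\left(b \right)} = 4 - \left(\left(b^{2} + b^{2}\right) + b\right) = 4 - \left(2 b^{2} + b\right) = 4 - \left(b + 2 b^{2}\right) = 4 - b - 2 b^{2}$)
$-41000 - - 76 \left(k + U{\left(-8 \right)}\right) = -41000 - - 76 \left(79 - \left(-12 + 128\right)\right) = -41000 - - 76 \left(79 + \left(4 + 8 - 128\right)\right) = -41000 - - 76 \left(79 - 116\right) = -41000 - \left(-76\right) \left(-37\right) = -41000 - 2812 = -43812$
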